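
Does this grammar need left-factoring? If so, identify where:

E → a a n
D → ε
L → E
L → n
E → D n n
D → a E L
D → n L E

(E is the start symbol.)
No, left-factoring is not needed

Left-factoring is needed when two productions for the same non-terminal
share a common prefix on the right-hand side.

Productions for E:
  E → a a n
  E → D n n
Productions for D:
  D → ε
  D → a E L
  D → n L E
Productions for L:
  L → E
  L → n

No common prefixes found.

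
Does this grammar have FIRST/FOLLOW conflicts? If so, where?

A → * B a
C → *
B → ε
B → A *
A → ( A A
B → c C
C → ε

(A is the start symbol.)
A FIRST/FOLLOW conflict occurs when a non-terminal N has a nullable alternative N → β (β ⇒* ε) and another alternative N → α with FIRST(α) ∩ FOLLOW(N) ≠ ∅: on such a lookahead the parser cannot decide between expanding α and letting N vanish via β.

Nullable non-terminals: B, C.
FIRST sets used below: FIRST(A) = { '(', '*' }

B: nullable alternative(s) B → ε; FOLLOW(B) = { 'a' }
  B → ε: FIRST \ {ε} = { } — this is the only nullable alternative, skip
  B → A *: FIRST \ {ε} = { '(', '*' } — disjoint from FOLLOW(B)
  B → c C: FIRST \ {ε} = { 'c' } — disjoint from FOLLOW(B)

C: nullable alternative(s) C → ε; FOLLOW(C) = { 'a' }
  C → *: FIRST \ {ε} = { '*' } — disjoint from FOLLOW(C)
  C → ε: FIRST \ {ε} = { } — this is the only nullable alternative, skip

A has no nullable alternative, so no FIRST/FOLLOW check is needed there.

No FIRST/FOLLOW conflicts found.

Answer: No FIRST/FOLLOW conflicts.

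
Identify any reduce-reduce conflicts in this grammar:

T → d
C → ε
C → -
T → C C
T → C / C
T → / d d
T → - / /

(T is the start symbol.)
A reduce-reduce conflict occurs when an LR(0) state has two complete items [A → α .] and [B → β .] — both call for a reduction, and with no lookahead the parser cannot choose between them.

Augment with T' → T and build the canonical LR(0) collection (I0 = CLOSURE({[T' → . T]}), then GOTO on every symbol after a dot until no new states appear). It has 14 states:
  I0: { [C → . -], [C → .], [T → . - / /], [T → . / d d], [T → . C / C], [T → . C C], [T → . d], [T' → . T] }  — shift, reduce
  I1: { [C → - .], [T → - . / /] }  — shift, reduce
  I2: { [T → / . d d] }  — shift
  I3: { [C → . -], [C → .], [T → C . / C], [T → C . C] }  — shift, reduce
  I4: { [T' → T .] }  — accept
  I5: { [T → d .] }  — reduce
  I6: { [C → - .] }  — reduce
  I7: { [C → . -], [C → .], [T → C / . C] }  — shift, reduce
  I8: { [T → C C .] }  — reduce
  I9: { [T → C / C .] }  — reduce
  I10: { [T → / d . d] }  — shift
  I11: { [T → / d d .] }  — reduce
  I12: { [T → - / . /] }  — shift
  I13: { [T → - / / .] }  — reduce

No state contains more than one complete item.

Answer: No reduce-reduce conflicts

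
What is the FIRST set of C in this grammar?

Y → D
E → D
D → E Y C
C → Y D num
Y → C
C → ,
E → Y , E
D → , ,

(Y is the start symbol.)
To compute FIRST(C), examine every production with C on the left-hand side, reading each right-hand side left to right until a non-nullable symbol is reached.

FIRST sets of the other non-terminals involved (by the same procedure, iterated to a fixed point):
  FIRST(Y) = { ',' }

From C → Y D num:
  - Y is a non-terminal: add FIRST(Y) \ {ε} = { ',' }
    Y is not nullable, so stop
From C → ,:
  - ',' is a terminal: add ',' and stop

Collecting: FIRST(C) = { ',' }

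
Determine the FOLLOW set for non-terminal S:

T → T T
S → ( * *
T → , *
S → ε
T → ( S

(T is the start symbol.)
{ $, '(', ',' }

To compute FOLLOW(S), find every occurrence of S on a right-hand side N → α S β: add FIRST(β) \ {ε}, and if β is empty or nullable also add FOLLOW(N). Iterate to a fixed point.

In T → ( S: S is at the end, add FOLLOW(T)

The FOLLOW sets referred to above (computed the same way, to a fixed point):
  FOLLOW(T) = { $, '(', ',' }

Taking the union: FOLLOW(S) = { $, '(', ',' }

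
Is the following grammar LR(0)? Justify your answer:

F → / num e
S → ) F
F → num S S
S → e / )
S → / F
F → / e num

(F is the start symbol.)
Yes, the grammar is LR(0)

Augment with F' → F and build the canonical LR(0) collection (I0 = CLOSURE({[F' → . F]}), then GOTO on every symbol after a dot until no new states appear). It has 17 states:
  I0: { [F → . / e num], [F → . / num e], [F → . num S S], [F' → . F] }  — shift
  I1: { [F → / . e num], [F → / . num e] }  — shift
  I2: { [F' → F .] }  — accept
  I3: { [F → num . S S], [S → . ) F], [S → . / F], [S → . e / )] }  — shift
  I4: { [F → . / e num], [F → . / num e], [F → . num S S], [S → ) . F] }  — shift
  I5: { [F → . / e num], [F → . / num e], [F → . num S S], [S → / . F] }  — shift
  I6: { [F → num S . S], [S → . ) F], [S → . / F], [S → . e / )] }  — shift
  I7: { [S → e . / )] }  — shift
  I8: { [S → e / . )] }  — shift
  I9: { [S → e / ) .] }  — reduce
  I10: { [F → num S S .] }  — reduce
  I11: { [S → / F .] }  — reduce
  I12: { [S → ) F .] }  — reduce
  I13: { [F → / e . num] }  — shift
  I14: { [F → / num . e] }  — shift
  I15: { [F → / num e .] }  — reduce
  I16: { [F → / e num .] }  — reduce

Every state is either a pure shift/goto state or contains exactly one complete item and nothing to shift — no conflicts. The grammar is LR(0).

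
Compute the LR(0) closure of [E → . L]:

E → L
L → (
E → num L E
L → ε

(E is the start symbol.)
Start with: [E → . L]
  [E → . L] has the dot before L: add [L → . (], [L → .]
No further items can be added.

CLOSURE = { [E → . L], [L → . (], [L → .] }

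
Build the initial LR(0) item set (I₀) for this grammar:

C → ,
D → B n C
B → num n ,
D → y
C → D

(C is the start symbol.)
First, augment the grammar with C' → C
I₀ = CLOSURE({ [C' → . C] }):
  [C' → . C] has the dot before C: add [C → . ,], [C → . D]
  [C → . D] has the dot before D: add [D → . B n C], [D → . y]
  [D → . B n C] has the dot before B: add [B → . num n ,]
No further items can be added.

I₀ = { [B → . num n ,], [C → . ,], [C → . D], [C' → . C], [D → . B n C], [D → . y] }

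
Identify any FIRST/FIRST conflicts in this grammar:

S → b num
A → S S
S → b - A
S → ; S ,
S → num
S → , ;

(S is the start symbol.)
Productions for S:
  S → b num: FIRST = { 'b' }
  S → b - A: FIRST = { 'b' }
  S → ; S ,: FIRST = { ';' }
  S → num: FIRST = { 'num' }
  S → , ;: FIRST = { ',' }
A has only one production, so no FIRST/FIRST conflict is possible there.

Conflict for S: S → b num and S → b - A
  Overlap: { 'b' }

Answer: Yes. S → b num / S → b '-' A on { 'b' }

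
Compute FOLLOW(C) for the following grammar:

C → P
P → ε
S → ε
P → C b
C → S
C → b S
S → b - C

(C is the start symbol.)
{ $, 'b' }

C is the start symbol, so $ ∈ FOLLOW(C).
In P → C b: C is followed by b, add FIRST(b) \ {ε} = { 'b' }
In S → b - C: C is at the end, add FOLLOW(S)

The FOLLOW sets referred to above (computed the same way, to a fixed point):
  FOLLOW(S) = { $, 'b' }

Taking the union: FOLLOW(C) = { $, 'b' }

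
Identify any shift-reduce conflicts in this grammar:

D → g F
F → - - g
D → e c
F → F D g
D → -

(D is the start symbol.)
Augment with D' → D and build the canonical LR(0) collection (I0 = CLOSURE({[D' → . D]}), then GOTO on every symbol after a dot until no new states appear). It has 12 states:
  I0: { [D → . -], [D → . e c], [D → . g F], [D' → . D] }  — shift
  I1: { [D → - .] }  — reduce
  I2: { [D' → D .] }  — accept
  I3: { [D → e . c] }  — shift
  I4: { [D → g . F], [F → . - - g], [F → . F D g] }  — shift
  I5: { [F → - . - g] }  — shift
  I6: { [D → . -], [D → . e c], [D → . g F], [D → g F .], [F → F . D g] }  — shift, reduce
  I7: { [F → F D . g] }  — shift
  I8: { [F → F D g .] }  — reduce
  I9: { [F → - - . g] }  — shift
  I10: { [F → - - g .] }  — reduce
  I11: { [D → e c .] }  — reduce

I6 contains reduce item [D → g F .] and shift items [D → . -], [D → . e c], [D → . g F] — shift-reduce conflict.

Answer: Yes — I6: [D → g F .] vs [D → . -]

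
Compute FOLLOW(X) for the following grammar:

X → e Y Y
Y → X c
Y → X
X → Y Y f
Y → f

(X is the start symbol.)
{ $, 'c', 'e', 'f' }

X is the start symbol, so $ ∈ FOLLOW(X).
In Y → X c: X is followed by c, add FIRST(c) \ {ε} = { 'c' }
In Y → X: X is at the end, add FOLLOW(Y)

The FOLLOW sets referred to above (computed the same way, to a fixed point):
  FOLLOW(Y) = { $, 'c', 'e', 'f' }

Taking the union: FOLLOW(X) = { $, 'c', 'e', 'f' }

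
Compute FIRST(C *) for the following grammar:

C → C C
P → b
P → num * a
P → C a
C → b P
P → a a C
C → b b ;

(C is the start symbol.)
FIRST sets of the non-terminals involved (from the grammar, by fixed-point iteration):
  FIRST(C) = { 'b' }

To compute FIRST(C *), process the symbols left to right:
Symbol C is a non-terminal. Add FIRST(C) \ {ε} = { 'b' }
C is not nullable (ε ∉ FIRST(C)), so stop here.
FIRST(C *) = { 'b' }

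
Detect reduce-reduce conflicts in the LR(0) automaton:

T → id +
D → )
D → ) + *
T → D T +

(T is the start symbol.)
No reduce-reduce conflicts

Augment with T' → T and build the canonical LR(0) collection (I0 = CLOSURE({[T' → . T]}), then GOTO on every symbol after a dot until no new states appear). It has 10 states:
  I0: { [D → . ) + *], [D → . )], [T → . D T +], [T → . id +], [T' → . T] }  — shift
  I1: { [D → ) . + *], [D → ) .] }  — shift, reduce
  I2: { [D → . ) + *], [D → . )], [T → . D T +], [T → . id +], [T → D . T +] }  — shift
  I3: { [T' → T .] }  — accept
  I4: { [T → id . +] }  — shift
  I5: { [T → id + .] }  — reduce
  I6: { [T → D T . +] }  — shift
  I7: { [T → D T + .] }  — reduce
  I8: { [D → ) + . *] }  — shift
  I9: { [D → ) + * .] }  — reduce

No state contains more than one complete item.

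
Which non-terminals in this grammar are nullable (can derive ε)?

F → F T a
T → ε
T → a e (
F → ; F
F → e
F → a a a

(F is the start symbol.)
A non-terminal is nullable if it can derive ε (the empty string): either it has an ε-production, or it has a production whose right-hand side consists entirely of nullable non-terminals.

ε-productions: T → ε
So T is immediately nullable.
No further non-terminal can be added: every production for the remaining non-terminals contains a terminal or a non-nullable non-terminal.
Nullable = { 'T' }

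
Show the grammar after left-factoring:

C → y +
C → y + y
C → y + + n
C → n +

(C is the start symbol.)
C → y + C'
C' → ε
C' → y
C' → + n
C → n +

Left-factoring transforms A → αβ₁ | αβ₂ into A → αA' and A' → β₁ | β₂
(α is the longest common prefix among the alternatives). Repeat until
no nonterminal has two alternatives with a common prefix.

Round 1: C has alternatives sharing prefix 'y +'. Introduce C': C → y + C'
  Add: C' → ε
  Add: C' → y
  Add: C' → + n

No remaining common prefixes — done.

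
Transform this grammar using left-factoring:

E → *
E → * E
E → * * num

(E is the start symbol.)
E → * E'
E' → ε
E' → E
E' → * num

Left-factoring transforms A → αβ₁ | αβ₂ into A → αA' and A' → β₁ | β₂
(α is the longest common prefix among the alternatives). Repeat until
no nonterminal has two alternatives with a common prefix.

Round 1: E has alternatives sharing prefix '*'. Introduce E': E → * E'
  Add: E' → ε
  Add: E' → E
  Add: E' → * num

No remaining common prefixes — done.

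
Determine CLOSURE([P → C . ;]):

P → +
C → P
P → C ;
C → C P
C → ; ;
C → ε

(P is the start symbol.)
To compute CLOSURE, for each item [A → α.Bβ] where B is a non-terminal, add [B → .γ] for all productions B → γ; repeat for the newly added items until nothing changes.

Start with: [P → C . ;]
The dot precedes the terminal ';', so nothing is added.

CLOSURE = { [P → C . ;] }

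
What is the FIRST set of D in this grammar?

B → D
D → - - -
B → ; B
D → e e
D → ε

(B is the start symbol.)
From D → - - -:
  - '-' is a terminal: add '-' and stop
From D → e e:
  - e is a terminal: add 'e' and stop
From D → ε:
  - ε-production, so ε ∈ FIRST(D)

Collecting: FIRST(D) = { '-', 'e', ε }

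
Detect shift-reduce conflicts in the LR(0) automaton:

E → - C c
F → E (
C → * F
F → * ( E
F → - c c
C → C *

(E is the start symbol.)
A shift-reduce conflict occurs when an LR(0) state has both:
  - a complete (reduce) item [A → α .] (dot at the end), and
  - a shift item [B → β . c γ] (dot before a terminal).

Augment with E' → E and build the canonical LR(0) collection (I0 = CLOSURE({[E' → . E]}), then GOTO on every symbol after a dot until no new states appear). It has 16 states:
  I0: { [E → . - C c], [E' → . E] }  — shift
  I1: { [C → . * F], [C → . C *], [E → - . C c] }  — shift
  I2: { [E' → E .] }  — accept
  I3: { [C → * . F], [E → . - C c], [F → . * ( E], [F → . - c c], [F → . E (] }  — shift
  I4: { [C → C . *], [E → - C . c] }  — shift
  I5: { [C → C * .] }  — reduce
  I6: { [E → - C c .] }  — reduce
  I7: { [F → * . ( E] }  — shift
  I8: { [C → . * F], [C → . C *], [E → - . C c], [F → - . c c] }  — shift
  I9: { [F → E . (] }  — shift
  I10: { [C → * F .] }  — reduce
  I11: { [F → E ( .] }  — reduce
  I12: { [F → - c . c] }  — shift
  I13: { [F → - c c .] }  — reduce
  I14: { [E → . - C c], [F → * ( . E] }  — shift
  I15: { [F → * ( E .] }  — reduce

No state contains both a complete item and a shift item.

Answer: No shift-reduce conflicts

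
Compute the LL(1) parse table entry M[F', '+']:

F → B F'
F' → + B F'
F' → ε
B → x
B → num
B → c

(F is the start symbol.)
To find M[F', '+'], we find productions for F' where '+' is in the predict set (PREDICT(N → α) = (FIRST(α) \ {ε}) ∪ (FOLLOW(N) if α ⇒* ε)).

Relevant sets:
  FOLLOW(F') = { $ }

F' → + B F': PREDICT = { '+' }
  '+' is in predict set, so this production goes in M[F', '+']
F' → ε: PREDICT = { $ }

M[F', '+'] = F' → + B F'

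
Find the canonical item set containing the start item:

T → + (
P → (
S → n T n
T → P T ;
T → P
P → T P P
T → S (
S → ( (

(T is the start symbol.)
{ [P → . (], [P → . T P P], [S → . ( (], [S → . n T n], [T → . + (], [T → . P T ;], [T → . P], [T → . S (], [T' → . T] }

First, augment the grammar with T' → T
I₀ = CLOSURE({ [T' → . T] }):
  [T' → . T] has the dot before T: add [T → . + (], [T → . P T ;], [T → . P], [T → . S (]
  [T → . P T ;] has the dot before P: add [P → . (], [P → . T P P]
  [T → . S (] has the dot before S: add [S → . n T n], [S → . ( (]
No further items can be added.

I₀ = { [P → . (], [P → . T P P], [S → . ( (], [S → . n T n], [T → . + (], [T → . P T ;], [T → . P], [T → . S (], [T' → . T] }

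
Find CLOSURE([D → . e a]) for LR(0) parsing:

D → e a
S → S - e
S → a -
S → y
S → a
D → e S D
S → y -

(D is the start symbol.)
{ [D → . e a] }

To compute CLOSURE, for each item [A → α.Bβ] where B is a non-terminal, add [B → .γ] for all productions B → γ; repeat for the newly added items until nothing changes.

Start with: [D → . e a]
The dot precedes the terminal e, so nothing is added.

CLOSURE = { [D → . e a] }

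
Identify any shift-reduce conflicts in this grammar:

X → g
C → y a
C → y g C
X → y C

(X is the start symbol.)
A shift-reduce conflict occurs when an LR(0) state has both:
  - a complete (reduce) item [A → α .] (dot at the end), and
  - a shift item [B → β . c γ] (dot before a terminal).

Augment with X' → X and build the canonical LR(0) collection (I0 = CLOSURE({[X' → . X]}), then GOTO on every symbol after a dot until no new states appear). It has 9 states:
  I0: { [X → . g], [X → . y C], [X' → . X] }  — shift
  I1: { [X' → X .] }  — accept
  I2: { [X → g .] }  — reduce
  I3: { [C → . y a], [C → . y g C], [X → y . C] }  — shift
  I4: { [X → y C .] }  — reduce
  I5: { [C → y . a], [C → y . g C] }  — shift
  I6: { [C → y a .] }  — reduce
  I7: { [C → . y a], [C → . y g C], [C → y g . C] }  — shift
  I8: { [C → y g C .] }  — reduce

No state contains both a complete item and a shift item.

Answer: No shift-reduce conflicts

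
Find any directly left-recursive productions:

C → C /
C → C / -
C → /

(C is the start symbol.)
Yes, C is left-recursive

C → C /: LEFT RECURSIVE (starts with C)
C → C / -: LEFT RECURSIVE (starts with C)
C → /: starts with '/'

The grammar has direct left recursion on: C.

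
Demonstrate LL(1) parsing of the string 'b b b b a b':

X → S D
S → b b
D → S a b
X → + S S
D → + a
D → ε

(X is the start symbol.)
LL(1) parsing maintains a stack (initially the start symbol over $) and the input. At each step: if the stack top is a terminal, match it against the current input token; if it is a non-terminal N, replace it with the RHS of M[N, lookahead] (the unique production whose predict set contains the lookahead).

Stack is shown with the top on the left.

Stack      Input          Action
--------------------------------
X $        b b b b a b $  output X → S D
S D $      b b b b a b $  output S → b b
b b D $    b b b b a b $  match 'b'
b D $      b b b a b $    match 'b'
D $        b b a b $      output D → S a b
S a b $    b b a b $      output S → b b
b b a b $  b b a b $      match 'b'
b a b $    b a b $        match 'b'
a b $      a b $          match 'a'
b $        b $            match 'b'
$          $              accept

The string is accepted.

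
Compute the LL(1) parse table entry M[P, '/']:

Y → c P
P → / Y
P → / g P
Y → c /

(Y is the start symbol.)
P → / Y, P → / g P

To find M[P, '/'], we find productions for P where '/' is in the predict set (PREDICT(N → α) = (FIRST(α) \ {ε}) ∪ (FOLLOW(N) if α ⇒* ε)).

P → / Y: PREDICT = { '/' }
  '/' is in predict set, so this production goes in M[P, '/']
P → / g P: PREDICT = { '/' }
  '/' is in predict set, so this production goes in M[P, '/']

M[P, '/'] = P → / Y, P → / g P  (a multiply-defined cell — the grammar is not LL(1))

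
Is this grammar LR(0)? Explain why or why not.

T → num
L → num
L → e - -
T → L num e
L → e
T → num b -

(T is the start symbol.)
No. Shift-reduce conflict between [L → e .] and [L → e . - -]

A grammar is LR(0) if no state in the canonical LR(0) collection has:
  - both a shift item (dot before a terminal) and a complete item (shift-reduce conflict), or
  - two or more complete items (reduce-reduce conflict; the accept item [T' → T .] counts as a complete item here).

Augment with T' → T and build the canonical LR(0) collection (I0 = CLOSURE({[T' → . T]}), then GOTO on every symbol after a dot until no new states appear). It has 11 states:
  I0: { [L → . e - -], [L → . e], [L → . num], [T → . L num e], [T → . num b -], [T → . num], [T' → . T] }  — shift
  I1: { [T → L . num e] }  — shift
  I2: { [T' → T .] }  — accept
  I3: { [L → e . - -], [L → e .] }  — shift, reduce
  I4: { [L → num .], [T → num . b -], [T → num .] }  — shift, 2 reduces
  I5: { [T → num b . -] }  — shift
  I6: { [T → num b - .] }  — reduce
  I7: { [L → e - . -] }  — shift
  I8: { [L → e - - .] }  — reduce
  I9: { [T → L num . e] }  — shift
  I10: { [T → L num e .] }  — reduce

Conflict in state I3:
  Shift-reduce conflict between [L → e .] and [L → e . - -]
So the grammar is NOT LR(0).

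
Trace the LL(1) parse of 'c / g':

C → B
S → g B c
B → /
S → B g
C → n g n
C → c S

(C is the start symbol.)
LL(1) parsing maintains a stack (initially the start symbol over $) and the input. At each step: if the stack top is a terminal, match it against the current input token; if it is a non-terminal N, replace it with the RHS of M[N, lookahead] (the unique production whose predict set contains the lookahead).

Stack is shown with the top on the left.

Stack  Input    Action
----------------------
C $    c / g $  output C → c S
c S $  c / g $  match 'c'
S $    / g $    output S → B g
B g $  / g $    output B → /
/ g $  / g $    match '/'
g $    g $      match 'g'
$      $        accept

The string is accepted.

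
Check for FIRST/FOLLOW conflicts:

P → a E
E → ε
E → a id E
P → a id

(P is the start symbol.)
A FIRST/FOLLOW conflict occurs when a non-terminal N has a nullable alternative N → β (β ⇒* ε) and another alternative N → α with FIRST(α) ∩ FOLLOW(N) ≠ ∅: on such a lookahead the parser cannot decide between expanding α and letting N vanish via β.

Nullable non-terminals: E.

E: nullable alternative(s) E → ε; FOLLOW(E) = { $ }
  E → ε: FIRST \ {ε} = { } — this is the only nullable alternative, skip
  E → a id E: FIRST \ {ε} = { 'a' } — disjoint from FOLLOW(E)

P has no nullable alternative, so no FIRST/FOLLOW check is needed there.

No FIRST/FOLLOW conflicts found.

Answer: No FIRST/FOLLOW conflicts.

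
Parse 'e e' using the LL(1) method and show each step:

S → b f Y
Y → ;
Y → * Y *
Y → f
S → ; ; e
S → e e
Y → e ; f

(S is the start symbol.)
LL(1) parsing maintains a stack (initially the start symbol over $) and the input. At each step: if the stack top is a terminal, match it against the current input token; if it is a non-terminal N, replace it with the RHS of M[N, lookahead] (the unique production whose predict set contains the lookahead).

Stack is shown with the top on the left.

Stack  Input  Action
--------------------
S $    e e $  output S → e e
e e $  e e $  match 'e'
e $    e $    match 'e'
$      $      accept

The string is accepted.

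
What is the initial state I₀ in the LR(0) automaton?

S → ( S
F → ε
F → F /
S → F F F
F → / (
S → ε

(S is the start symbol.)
{ [F → . / (], [F → . F /], [F → .], [S → . ( S], [S → . F F F], [S → .], [S' → . S] }

First, augment the grammar with S' → S
I₀ = CLOSURE({ [S' → . S] }):
  [S' → . S] has the dot before S: add [S → . ( S], [S → . F F F], [S → .]
  [S → . F F F] has the dot before F: add [F → .], [F → . F /], [F → . / (]
No further items can be added.

I₀ = { [F → . / (], [F → . F /], [F → .], [S → . ( S], [S → . F F F], [S → .], [S' → . S] }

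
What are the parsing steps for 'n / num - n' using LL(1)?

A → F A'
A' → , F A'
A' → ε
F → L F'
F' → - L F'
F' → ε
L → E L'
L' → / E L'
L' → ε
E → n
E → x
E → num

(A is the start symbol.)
LL(1) parsing maintains a stack (initially the start symbol over $) and the input. At each step: if the stack top is a terminal, match it against the current input token; if it is a non-terminal N, replace it with the RHS of M[N, lookahead] (the unique production whose predict set contains the lookahead).

Stack is shown with the top on the left.

Stack           Input          Action
-------------------------------------
A $             n / num - n $  output A → F A'
F A' $          n / num - n $  output F → L F'
L F' A' $       n / num - n $  output L → E L'
E L' F' A' $    n / num - n $  output E → n
n L' F' A' $    n / num - n $  match 'n'
L' F' A' $      / num - n $    output L' → / E L'
/ E L' F' A' $  / num - n $    match '/'
E L' F' A' $    num - n $      output E → num
num L' F' A' $  num - n $      match 'num'
L' F' A' $      - n $          output L' → ε
F' A' $         - n $          output F' → - L F'
- L F' A' $     - n $          match '-'
L F' A' $       n $            output L → E L'
E L' F' A' $    n $            output E → n
n L' F' A' $    n $            match 'n'
L' F' A' $      $              output L' → ε
F' A' $         $              output F' → ε
A' $            $              output A' → ε
$               $              accept

The string is accepted.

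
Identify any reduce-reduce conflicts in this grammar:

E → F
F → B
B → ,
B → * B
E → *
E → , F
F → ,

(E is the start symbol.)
Yes — I2: [B → , .] vs [F → , .]; I7: [B → , .] vs [F → , .]

A reduce-reduce conflict occurs when an LR(0) state has two complete items [A → α .] and [B → β .] — both call for a reduction, and with no lookahead the parser cannot choose between them.

Augment with E' → E and build the canonical LR(0) collection (I0 = CLOSURE({[E' → . E]}), then GOTO on every symbol after a dot until no new states appear). It has 11 states:
  I0: { [B → . * B], [B → . ,], [E → . *], [E → . , F], [E → . F], [E' → . E], [F → . ,], [F → . B] }  — shift
  I1: { [B → * . B], [B → . * B], [B → . ,], [E → * .] }  — shift, reduce
  I2: { [B → , .], [B → . * B], [B → . ,], [E → , . F], [F → , .], [F → . ,], [F → . B] }  — shift, 2 reduces
  I3: { [F → B .] }  — reduce
  I4: { [E' → E .] }  — accept
  I5: { [E → F .] }  — reduce
  I6: { [B → * . B], [B → . * B], [B → . ,] }  — shift
  I7: { [B → , .], [F → , .] }  — 2 reduces
  I8: { [E → , F .] }  — reduce
  I9: { [B → , .] }  — reduce
  I10: { [B → * B .] }  — reduce

I2 contains complete items [B → , .], [F → , .] — reduce-reduce conflict.
I7 contains complete items [B → , .], [F → , .] — reduce-reduce conflict.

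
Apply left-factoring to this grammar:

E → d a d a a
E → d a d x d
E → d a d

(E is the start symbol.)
Left-factoring transforms A → αβ₁ | αβ₂ into A → αA' and A' → β₁ | β₂
(α is the longest common prefix among the alternatives). Repeat until
no nonterminal has two alternatives with a common prefix.

Round 1: E has alternatives sharing prefix 'd a d'. Introduce E': E → d a d E'
  Add: E' → a a
  Add: E' → x d
  Add: E' → ε

No remaining common prefixes — done.

Resulting grammar:
E → d a d E'
E' → a a
E' → x d
E' → ε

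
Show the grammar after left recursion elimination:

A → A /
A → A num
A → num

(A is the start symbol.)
A → num A'
A' → / A'
A' → num A'
A' → ε

A is directly left-recursive. The standard transformation for
  A → A α₁ | ... | A α_m | β₁ | ... | β_n
is
  A  → β₁ A' | ... | β_n A'
  A' → α₁ A' | ... | α_m A' | ε

A → num becomes A → num A'
A → A / becomes A' → / A'
A → A num becomes A' → num A'
Add A' → ε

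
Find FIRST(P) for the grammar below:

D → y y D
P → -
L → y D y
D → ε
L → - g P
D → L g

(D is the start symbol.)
From P → -:
  - '-' is a terminal: add '-' and stop

Collecting: FIRST(P) = { '-' }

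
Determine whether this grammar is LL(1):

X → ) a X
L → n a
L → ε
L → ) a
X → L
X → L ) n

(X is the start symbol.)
A grammar is LL(1) if for each non-terminal N with multiple productions, the predict sets of those productions are pairwise disjoint, where PREDICT(N → α) = (FIRST(α) \ {ε}) ∪ (FOLLOW(N) if α ⇒* ε).

Relevant sets:
  FIRST(L) = { ')', 'n', ε }
  FOLLOW(X) = { $ }
  FOLLOW(L) = { $, ')' }

For X:
  PREDICT(X → ')' a X) = { ')' }
  PREDICT(X → L) = { $, ')', 'n' }
  PREDICT(X → L ')' n) = { ')', 'n' }
For L:
  PREDICT(L → n a) = { 'n' }
  PREDICT(L → ε) = { $, ')' }
  PREDICT(L → ')' a) = { ')' }

Conflict found: Predict set conflict for X: { ')' }
The grammar is NOT LL(1).

Answer: No. Predict set conflict for X: { ')' }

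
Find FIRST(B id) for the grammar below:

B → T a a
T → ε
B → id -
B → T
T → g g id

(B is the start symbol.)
{ 'a', 'g', 'id' }

FIRST sets of the non-terminals involved (from the grammar, by fixed-point iteration):
  FIRST(B) = { 'a', 'g', 'id', ε }

To compute FIRST(B id), process the symbols left to right:
Symbol B is a non-terminal. Add FIRST(B) \ {ε} = { 'a', 'g', 'id' }
B is nullable (ε ∈ FIRST(B)), continue to the next symbol.
Symbol id is a terminal. Add 'id' and stop.
FIRST(B id) = { 'a', 'g', 'id' }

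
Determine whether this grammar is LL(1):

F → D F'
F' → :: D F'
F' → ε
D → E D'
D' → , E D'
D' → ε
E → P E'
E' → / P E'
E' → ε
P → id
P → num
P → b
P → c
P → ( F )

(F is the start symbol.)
A grammar is LL(1) if for each non-terminal N with multiple productions, the predict sets of those productions are pairwise disjoint, where PREDICT(N → α) = (FIRST(α) \ {ε}) ∪ (FOLLOW(N) if α ⇒* ε).

Relevant sets:
  FOLLOW(F') = { $, ')' }
  FOLLOW(D') = { $, ')', '::' }
  FOLLOW(E') = { $, ')', ',', '::' }

For F':
  PREDICT(F' → :: D F') = { '::' }
  PREDICT(F' → ε) = { $, ')' }
For D':
  PREDICT(D' → ',' E D') = { ',' }
  PREDICT(D' → ε) = { $, ')', '::' }
For E':
  PREDICT(E' → '/' P E') = { '/' }
  PREDICT(E' → ε) = { $, ')', ',', '::' }
For P:
  PREDICT(P → id) = { 'id' }
  PREDICT(P → num) = { 'num' }
  PREDICT(P → b) = { 'b' }
  PREDICT(P → c) = { 'c' }
  PREDICT(P → '(' F ')') = { '(' }
F, D, E have a single production, so nothing to check there.

All predict sets are disjoint. The grammar IS LL(1).

Answer: Yes, the grammar is LL(1).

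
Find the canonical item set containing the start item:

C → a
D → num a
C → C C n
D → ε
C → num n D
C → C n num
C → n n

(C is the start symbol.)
{ [C → . C C n], [C → . C n num], [C → . a], [C → . n n], [C → . num n D], [C' → . C] }

First, augment the grammar with C' → C
I₀ = CLOSURE({ [C' → . C] }):
  [C' → . C] has the dot before C: add [C → . a], [C → . C C n], [C → . num n D], [C → . C n num], [C → . n n]
No further items can be added.

I₀ = { [C → . C C n], [C → . C n num], [C → . a], [C → . n n], [C → . num n D], [C' → . C] }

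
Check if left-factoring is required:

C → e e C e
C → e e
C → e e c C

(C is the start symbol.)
Left-factoring is needed when two productions for the same non-terminal
share a common prefix on the right-hand side.

Productions for C:
  C → e e C e
  C → e e
  C → e e c C

Found common prefix 'e e' in productions for C

Answer: Yes, C has productions with common prefix 'e e'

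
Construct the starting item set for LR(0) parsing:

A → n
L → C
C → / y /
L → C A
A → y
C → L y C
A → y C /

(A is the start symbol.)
First, augment the grammar with A' → A
I₀ = CLOSURE({ [A' → . A] }):
  [A' → . A] has the dot before A: add [A → . n], [A → . y], [A → . y C /]
No further items can be added.

I₀ = { [A → . n], [A → . y C /], [A → . y], [A' → . A] }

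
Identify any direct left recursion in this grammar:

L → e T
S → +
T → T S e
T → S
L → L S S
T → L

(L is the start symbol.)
Yes, T, L are left-recursive

Direct left recursion occurs when N → N α for some non-terminal N (the right-hand side begins with the left-hand side itself).

L → e T: starts with e
S → +: starts with '+'
T → T S e: LEFT RECURSIVE (starts with T)
T → S: starts with S
L → L S S: LEFT RECURSIVE (starts with L)
T → L: starts with L

The grammar has direct left recursion on: T, L.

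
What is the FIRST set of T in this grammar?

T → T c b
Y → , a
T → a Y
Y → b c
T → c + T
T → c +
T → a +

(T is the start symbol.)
From T → T c b:
  - T is the symbol being defined: contributes nothing new
    T is not nullable, so stop
From T → a Y:
  - a is a terminal: add 'a' and stop
From T → c + T:
  - c is a terminal: add 'c' and stop
From T → c +:
  - c is a terminal: add 'c' and stop
From T → a +:
  - a is a terminal: add 'a' and stop

Collecting: FIRST(T) = { 'a', 'c' }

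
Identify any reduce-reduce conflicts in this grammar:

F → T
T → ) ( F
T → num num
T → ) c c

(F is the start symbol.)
A reduce-reduce conflict occurs when an LR(0) state has two complete items [A → α .] and [B → β .] — both call for a reduction, and with no lookahead the parser cannot choose between them.

Augment with F' → F and build the canonical LR(0) collection (I0 = CLOSURE({[F' → . F]}), then GOTO on every symbol after a dot until no new states appear). It has 10 states:
  I0: { [F → . T], [F' → . F], [T → . ) ( F], [T → . ) c c], [T → . num num] }  — shift
  I1: { [T → ) . ( F], [T → ) . c c] }  — shift
  I2: { [F' → F .] }  — accept
  I3: { [F → T .] }  — reduce
  I4: { [T → num . num] }  — shift
  I5: { [T → num num .] }  — reduce
  I6: { [F → . T], [T → ) ( . F], [T → . ) ( F], [T → . ) c c], [T → . num num] }  — shift
  I7: { [T → ) c . c] }  — shift
  I8: { [T → ) c c .] }  — reduce
  I9: { [T → ) ( F .] }  — reduce

No state contains more than one complete item.

Answer: No reduce-reduce conflicts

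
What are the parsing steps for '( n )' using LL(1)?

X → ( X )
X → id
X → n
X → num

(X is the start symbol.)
Stack is shown with the top on the left.

Stack    Input    Action
------------------------
X $      ( n ) $  output X → ( X )
( X ) $  ( n ) $  match '('
X ) $    n ) $    output X → n
n ) $    n ) $    match 'n'
) $      ) $      match ')'
$        $        accept

The string is accepted.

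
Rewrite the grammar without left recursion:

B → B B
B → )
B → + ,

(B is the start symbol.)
B is directly left-recursive. The standard transformation for
  A → A α₁ | ... | A α_m | β₁ | ... | β_n
is
  A  → β₁ A' | ... | β_n A'
  A' → α₁ A' | ... | α_m A' | ε

B → ) becomes B → ) B'
B → + , becomes B → + , B'
B → B B becomes B' → B B'
Add B' → ε

Resulting grammar:
B → ) B'
B → + , B'
B' → B B'
B' → ε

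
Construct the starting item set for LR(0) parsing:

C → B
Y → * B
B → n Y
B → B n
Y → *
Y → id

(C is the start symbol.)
First, augment the grammar with C' → C
I₀ = CLOSURE({ [C' → . C] }):
  [C' → . C] has the dot before C: add [C → . B]
  [C → . B] has the dot before B: add [B → . n Y], [B → . B n]
No further items can be added.

I₀ = { [B → . B n], [B → . n Y], [C → . B], [C' → . C] }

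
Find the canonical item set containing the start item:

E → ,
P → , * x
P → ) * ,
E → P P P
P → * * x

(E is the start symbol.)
{ [E → . ,], [E → . P P P], [E' → . E], [P → . ) * ,], [P → . * * x], [P → . , * x] }

First, augment the grammar with E' → E
I₀ = CLOSURE({ [E' → . E] }):
  [E' → . E] has the dot before E: add [E → . ,], [E → . P P P]
  [E → . P P P] has the dot before P: add [P → . , * x], [P → . ) * ,], [P → . * * x]
No further items can be added.

I₀ = { [E → . ,], [E → . P P P], [E' → . E], [P → . ) * ,], [P → . * * x], [P → . , * x] }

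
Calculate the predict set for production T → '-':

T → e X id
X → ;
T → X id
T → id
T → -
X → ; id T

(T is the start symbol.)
PREDICT(T → '-') = (FIRST(RHS) \ {ε}) ∪ (FOLLOW(T) if ε ∈ FIRST(RHS), i.e. RHS ⇒* ε)
FIRST('-') = { '-' }
ε ∉ FIRST('-'), so FOLLOW(T) is not added.
PREDICT(T → '-') = { '-' }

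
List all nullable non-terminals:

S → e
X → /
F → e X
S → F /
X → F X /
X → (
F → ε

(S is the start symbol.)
{ 'F' }

A non-terminal is nullable if it can derive ε (the empty string): either it has an ε-production, or it has a production whose right-hand side consists entirely of nullable non-terminals.

ε-productions: F → ε
So F is immediately nullable.
No further non-terminal can be added: every production for the remaining non-terminals contains a terminal or a non-nullable non-terminal.
Nullable = { 'F' }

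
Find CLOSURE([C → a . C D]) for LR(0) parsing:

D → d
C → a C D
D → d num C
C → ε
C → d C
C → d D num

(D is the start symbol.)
To compute CLOSURE, for each item [A → α.Bβ] where B is a non-terminal, add [B → .γ] for all productions B → γ; repeat for the newly added items until nothing changes.

Start with: [C → a . C D]
  [C → a . C D] has the dot before C: add [C → . a C D], [C → .], [C → . d C], [C → . d D num]
No further items can be added.

CLOSURE = { [C → . a C D], [C → . d C], [C → . d D num], [C → .], [C → a . C D] }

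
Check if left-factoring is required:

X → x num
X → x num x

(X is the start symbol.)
Yes, X has productions with common prefix 'x num'

Left-factoring is needed when two productions for the same non-terminal
share a common prefix on the right-hand side.

Productions for X:
  X → x num
  X → x num x

Found common prefix 'x num' in productions for X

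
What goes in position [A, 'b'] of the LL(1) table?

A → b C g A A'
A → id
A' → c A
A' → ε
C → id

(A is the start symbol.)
A → b C g A A'

To find M[A, 'b'], we find productions for A where 'b' is in the predict set (PREDICT(N → α) = (FIRST(α) \ {ε}) ∪ (FOLLOW(N) if α ⇒* ε)).

A → b C g A A': PREDICT = { 'b' }
  'b' is in predict set, so this production goes in M[A, 'b']
A → id: PREDICT = { 'id' }

M[A, 'b'] = A → b C g A A'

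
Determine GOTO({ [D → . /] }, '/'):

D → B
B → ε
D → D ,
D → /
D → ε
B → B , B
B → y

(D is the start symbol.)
{ [D → / .] }

GOTO(I, '/') = CLOSURE({ [A → αX.β] : [A → α.Xβ] ∈ I, X = '/' })

Items with dot before '/', with the dot advanced:
  [D → . /] → [D → / .]
Closure adds nothing (no advanced item has the dot before a non-terminal).

GOTO = { [D → / .] }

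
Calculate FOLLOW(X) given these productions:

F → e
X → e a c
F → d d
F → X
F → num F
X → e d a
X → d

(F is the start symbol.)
{ $ }

In F → X: X is at the end, add FOLLOW(F)

The FOLLOW sets referred to above (computed the same way, to a fixed point):
  FOLLOW(F) = { $ }

Taking the union: FOLLOW(X) = { $ }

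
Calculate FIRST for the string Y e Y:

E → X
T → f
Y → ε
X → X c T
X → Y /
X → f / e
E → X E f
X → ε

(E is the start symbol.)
FIRST sets of the non-terminals involved (from the grammar, by fixed-point iteration):
  FIRST(Y) = { ε }

To compute FIRST(Y e Y), process the symbols left to right:
Symbol Y is a non-terminal. Add FIRST(Y) \ {ε} = { }
Y is nullable (ε ∈ FIRST(Y)), continue to the next symbol.
Symbol e is a terminal. Add 'e' and stop.
FIRST(Y e Y) = { 'e' }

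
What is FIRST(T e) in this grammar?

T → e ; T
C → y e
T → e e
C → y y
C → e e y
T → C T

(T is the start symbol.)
{ 'e', 'y' }

FIRST sets of the non-terminals involved (from the grammar, by fixed-point iteration):
  FIRST(T) = { 'e', 'y' }

To compute FIRST(T e), process the symbols left to right:
Symbol T is a non-terminal. Add FIRST(T) \ {ε} = { 'e', 'y' }
T is not nullable (ε ∉ FIRST(T)), so stop here.
FIRST(T e) = { 'e', 'y' }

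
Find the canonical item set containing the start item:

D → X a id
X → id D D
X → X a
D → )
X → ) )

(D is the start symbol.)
{ [D → . )], [D → . X a id], [D' → . D], [X → . ) )], [X → . X a], [X → . id D D] }

First, augment the grammar with D' → D
I₀ = CLOSURE({ [D' → . D] }):
  [D' → . D] has the dot before D: add [D → . X a id], [D → . )]
  [D → . X a id] has the dot before X: add [X → . id D D], [X → . X a], [X → . ) )]
No further items can be added.

I₀ = { [D → . )], [D → . X a id], [D' → . D], [X → . ) )], [X → . X a], [X → . id D D] }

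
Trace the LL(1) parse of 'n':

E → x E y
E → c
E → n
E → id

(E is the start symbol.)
Stack is shown with the top on the left.

Stack  Input  Action
--------------------
E $    n $    output E → n
n $    n $    match 'n'
$      $      accept

The string is accepted.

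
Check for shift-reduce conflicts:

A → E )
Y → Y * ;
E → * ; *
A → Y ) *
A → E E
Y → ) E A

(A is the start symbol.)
No shift-reduce conflicts

Augment with A' → A and build the canonical LR(0) collection (I0 = CLOSURE({[A' → . A]}), then GOTO on every symbol after a dot until no new states appear). It has 16 states:
  I0: { [A → . E )], [A → . E E], [A → . Y ) *], [A' → . A], [E → . * ; *], [Y → . ) E A], [Y → . Y * ;] }  — shift
  I1: { [E → . * ; *], [Y → ) . E A] }  — shift
  I2: { [E → * . ; *] }  — shift
  I3: { [A' → A .] }  — accept
  I4: { [A → E . )], [A → E . E], [E → . * ; *] }  — shift
  I5: { [A → Y . ) *], [Y → Y . * ;] }  — shift
  I6: { [A → Y ) . *] }  — shift
  I7: { [Y → Y * . ;] }  — shift
  I8: { [Y → Y * ; .] }  — reduce
  I9: { [A → Y ) * .] }  — reduce
  I10: { [A → E ) .] }  — reduce
  I11: { [A → E E .] }  — reduce
  I12: { [E → * ; . *] }  — shift
  I13: { [E → * ; * .] }  — reduce
  I14: { [A → . E )], [A → . E E], [A → . Y ) *], [E → . * ; *], [Y → ) E . A], [Y → . ) E A], [Y → . Y * ;] }  — shift
  I15: { [Y → ) E A .] }  — reduce

No state contains both a complete item and a shift item.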